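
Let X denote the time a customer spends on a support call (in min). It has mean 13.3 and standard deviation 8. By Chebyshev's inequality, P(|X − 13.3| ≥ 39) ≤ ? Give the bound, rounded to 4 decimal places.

Chebyshev: P(|X − μ| ≥ t) ≤ Var(X)/t².
Var(X) = σ² = 8² = 64.
Bound = 64 / 1521 = 0.0421.

0.0421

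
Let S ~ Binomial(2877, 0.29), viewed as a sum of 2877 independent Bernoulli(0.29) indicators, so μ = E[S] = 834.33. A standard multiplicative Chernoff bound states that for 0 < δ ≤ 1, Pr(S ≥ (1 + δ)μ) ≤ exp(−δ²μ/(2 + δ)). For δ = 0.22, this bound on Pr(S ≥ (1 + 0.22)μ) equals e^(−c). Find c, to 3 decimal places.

c = δ²μ/(2 + δ) = 0.22²·834.33/(2 + 0.22) = 18.1899.

18.190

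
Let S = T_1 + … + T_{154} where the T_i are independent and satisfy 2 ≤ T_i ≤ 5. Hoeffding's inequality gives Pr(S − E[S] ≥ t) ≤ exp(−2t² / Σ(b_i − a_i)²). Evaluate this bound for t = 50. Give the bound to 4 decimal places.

Σ(b_i − a_i)² = 154·(3)² = 1386.
Exponent = 2·50²/1386 = 3.6075.
Bound = exp(−3.6075) = 0.02712.

0.0271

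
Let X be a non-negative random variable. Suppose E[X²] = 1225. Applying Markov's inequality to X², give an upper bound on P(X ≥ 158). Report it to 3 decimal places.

0.049

Since X ≥ 0, the event {X ≥ 158} is the same as {X² ≥ 24964}.
Markov's inequality applied to X² gives P(X² ≥ 24964) ≤ E[X²]/24964 = 1225/24964 = 0.0491.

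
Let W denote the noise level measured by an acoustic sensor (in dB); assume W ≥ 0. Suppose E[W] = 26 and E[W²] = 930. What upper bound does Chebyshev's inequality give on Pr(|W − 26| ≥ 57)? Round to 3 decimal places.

Var(W) = E[W²] − (E[W])² = 930 − 676 = 254.
Chebyshev's inequality: Pr(|W − μ| ≥ t) ≤ Var(W)/t² = 254/3249 = 0.0782.

0.078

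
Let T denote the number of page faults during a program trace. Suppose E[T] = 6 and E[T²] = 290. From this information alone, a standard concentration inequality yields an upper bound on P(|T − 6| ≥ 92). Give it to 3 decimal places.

0.030

The first two moments determine the variance, so Chebyshev's inequality is the sharpest standard bound available.
Var(T) = E[T²] − (E[T])² = 290 − 36 = 254.
Chebyshev's inequality: P(|T − μ| ≥ t) ≤ Var(T)/t² = 254/8464 = 0.0300.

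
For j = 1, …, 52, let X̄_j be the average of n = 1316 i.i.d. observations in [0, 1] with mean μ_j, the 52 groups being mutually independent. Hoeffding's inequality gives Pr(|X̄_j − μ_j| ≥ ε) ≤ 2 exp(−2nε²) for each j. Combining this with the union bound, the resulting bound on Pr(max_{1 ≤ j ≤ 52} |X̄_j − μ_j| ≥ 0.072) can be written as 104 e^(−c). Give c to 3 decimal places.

13.644

Union bound over the 52 events: Pr(max_{1 ≤ j ≤ 52} |X̄_j − μ_j| ≥ 0.072) ≤ 52·2·exp(−2nε²) = 104 exp(−2·1316·0.072²).
So c = 2·1316·0.072² = 13.6443.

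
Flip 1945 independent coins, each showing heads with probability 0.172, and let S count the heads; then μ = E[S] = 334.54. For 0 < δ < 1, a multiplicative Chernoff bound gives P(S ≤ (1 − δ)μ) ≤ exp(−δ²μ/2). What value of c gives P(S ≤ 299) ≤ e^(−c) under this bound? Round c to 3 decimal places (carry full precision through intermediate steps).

1.888

Write 299 = (1 − δ)μ, so δ = 1 − 299/334.54 = 0.1062354…
Then the exponent is δ²μ/2 = (μ − 299)²/(2μ) = 1.887804.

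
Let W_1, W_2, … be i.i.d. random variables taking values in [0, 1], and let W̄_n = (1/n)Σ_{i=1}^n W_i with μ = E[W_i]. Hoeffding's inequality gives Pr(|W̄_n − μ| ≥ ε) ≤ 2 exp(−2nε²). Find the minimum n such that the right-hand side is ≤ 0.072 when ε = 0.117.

122

Require 2·exp(−2nε²) ≤ 0.072, i.e. 2nε² ≥ ln(2/0.072) = 3.324236.
So n ≥ 3.324236 / (2·0.117²) = 121.420.
The smallest integer n is 122.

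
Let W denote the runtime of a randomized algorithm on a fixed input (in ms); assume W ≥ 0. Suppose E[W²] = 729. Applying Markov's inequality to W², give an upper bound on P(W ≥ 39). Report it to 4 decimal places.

0.4793

Since W ≥ 0, the event {W ≥ 39} is the same as {W² ≥ 1521}.
Markov's inequality applied to W² gives P(W² ≥ 1521) ≤ E[W²]/1521 = 729/1521 = 0.4793.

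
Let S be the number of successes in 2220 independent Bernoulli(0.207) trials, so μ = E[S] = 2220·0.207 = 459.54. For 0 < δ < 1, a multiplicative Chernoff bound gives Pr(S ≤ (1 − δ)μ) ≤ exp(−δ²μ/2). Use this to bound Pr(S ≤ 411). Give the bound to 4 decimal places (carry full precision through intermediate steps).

Write 411 = (1 − δ)μ, so δ = 1 − 411/459.54 = 0.1056274…
Then the exponent is δ²μ/2 = (μ − 411)²/(2μ) = 2.563576.
Bound = exp(−2.563576) = 0.07703.

0.0770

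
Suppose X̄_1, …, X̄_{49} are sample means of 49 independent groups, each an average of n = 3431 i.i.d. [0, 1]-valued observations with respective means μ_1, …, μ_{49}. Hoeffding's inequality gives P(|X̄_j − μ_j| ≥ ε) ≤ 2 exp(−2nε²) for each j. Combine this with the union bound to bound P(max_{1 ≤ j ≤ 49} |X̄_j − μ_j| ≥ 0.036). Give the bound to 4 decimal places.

0.0135

Per-experiment Hoeffding bound: 2·exp(−2·3431·0.036²) = 2·exp(−8.89315) = 0.00027465.
Union bound over 49 events: 49·0.00027465 = 0.01346.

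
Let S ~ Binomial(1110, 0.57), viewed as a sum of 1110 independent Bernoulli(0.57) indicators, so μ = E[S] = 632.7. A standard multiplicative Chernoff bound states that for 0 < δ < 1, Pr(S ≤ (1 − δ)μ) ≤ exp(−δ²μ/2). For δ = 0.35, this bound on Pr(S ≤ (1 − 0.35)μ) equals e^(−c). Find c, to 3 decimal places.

c = δ²μ/2 = 0.35²·632.7/2 = 38.7529.

38.753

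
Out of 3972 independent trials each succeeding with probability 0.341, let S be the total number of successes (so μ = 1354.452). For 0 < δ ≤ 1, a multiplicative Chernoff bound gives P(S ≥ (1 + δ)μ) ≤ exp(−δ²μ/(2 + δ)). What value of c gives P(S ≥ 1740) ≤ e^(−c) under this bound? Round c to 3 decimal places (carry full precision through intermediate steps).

Write 1740 = (1 + δ)μ, so δ = 1740/1354.452 − 1 = 0.2846524…
Then the exponent is δ²μ/(2 + δ) = (1740 − μ)² / (μ·(2 + δ)) = 48.036699.

48.037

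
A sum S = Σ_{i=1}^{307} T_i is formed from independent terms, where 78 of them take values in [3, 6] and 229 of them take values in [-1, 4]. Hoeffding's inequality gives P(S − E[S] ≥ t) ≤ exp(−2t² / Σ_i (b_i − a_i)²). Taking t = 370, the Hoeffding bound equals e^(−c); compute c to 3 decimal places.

42.602

Σ(b_i − a_i)² = 78·3² + 229·5² = 6427.
c = 2t² / 6427 = 2·370² / 6427 = 42.6015.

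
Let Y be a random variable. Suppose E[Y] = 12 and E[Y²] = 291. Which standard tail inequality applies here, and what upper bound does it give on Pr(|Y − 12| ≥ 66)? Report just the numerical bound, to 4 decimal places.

0.0337

The first two moments determine the variance, so Chebyshev's inequality is the sharpest standard bound available.
Var(Y) = E[Y²] − (E[Y])² = 291 − 144 = 147.
Chebyshev's inequality: Pr(|Y − μ| ≥ t) ≤ Var(Y)/t² = 147/4356 = 0.0337.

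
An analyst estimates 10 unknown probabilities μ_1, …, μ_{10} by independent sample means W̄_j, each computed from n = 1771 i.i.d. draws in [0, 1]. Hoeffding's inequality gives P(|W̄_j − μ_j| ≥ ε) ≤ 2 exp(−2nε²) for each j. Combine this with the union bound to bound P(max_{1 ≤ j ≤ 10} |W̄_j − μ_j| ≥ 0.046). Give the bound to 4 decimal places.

0.0111

Per-experiment Hoeffding bound: 2·exp(−2·1771·0.046²) = 2·exp(−7.49487) = 0.0011119.
Union bound over 10 events: 10·0.0011119 = 0.01112.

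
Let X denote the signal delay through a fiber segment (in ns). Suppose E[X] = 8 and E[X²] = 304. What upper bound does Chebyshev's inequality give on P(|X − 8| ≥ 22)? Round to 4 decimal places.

Var(X) = E[X²] − (E[X])² = 304 − 64 = 240.
Chebyshev's inequality: P(|X − μ| ≥ t) ≤ Var(X)/t² = 240/484 = 0.4959.

0.4959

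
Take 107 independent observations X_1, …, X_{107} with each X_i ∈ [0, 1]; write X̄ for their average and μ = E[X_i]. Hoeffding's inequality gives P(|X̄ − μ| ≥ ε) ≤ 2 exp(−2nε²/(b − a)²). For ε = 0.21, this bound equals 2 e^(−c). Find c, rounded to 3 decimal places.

9.437

c = 2nε²/(b − a)² = 2·107·0.21² / 1² = 9.4374.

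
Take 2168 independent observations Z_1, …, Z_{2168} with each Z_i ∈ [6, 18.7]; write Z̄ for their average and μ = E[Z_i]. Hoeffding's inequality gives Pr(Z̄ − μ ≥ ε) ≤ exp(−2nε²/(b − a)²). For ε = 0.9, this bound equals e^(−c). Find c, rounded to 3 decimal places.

21.775

c = 2nε²/(b − a)² = 2·2168·0.9² / 12.7² = 21.7754.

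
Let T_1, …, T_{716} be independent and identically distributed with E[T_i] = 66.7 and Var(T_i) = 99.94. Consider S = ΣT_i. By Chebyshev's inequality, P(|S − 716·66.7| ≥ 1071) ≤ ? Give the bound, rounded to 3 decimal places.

0.062

Var(S) = n·Var(T_i) = 716·99.94 = 71557.04.
Chebyshev: P(|S − 716·66.7| ≥ 1071) ≤ Var(S)/1071² = 71557.04/1147041 = 0.0624.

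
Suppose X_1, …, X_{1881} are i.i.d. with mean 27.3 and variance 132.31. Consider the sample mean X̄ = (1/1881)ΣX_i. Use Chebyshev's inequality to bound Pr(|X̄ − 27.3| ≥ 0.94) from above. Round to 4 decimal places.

Var(X̄) = Var(X_i)/n = 132.31/1881 = 0.07034.
Chebyshev: Pr(|X̄ − 27.3| ≥ 0.94) ≤ Var(X̄)/(0.94)² = 132.31/(1881·0.94²) = 0.0796.

0.0796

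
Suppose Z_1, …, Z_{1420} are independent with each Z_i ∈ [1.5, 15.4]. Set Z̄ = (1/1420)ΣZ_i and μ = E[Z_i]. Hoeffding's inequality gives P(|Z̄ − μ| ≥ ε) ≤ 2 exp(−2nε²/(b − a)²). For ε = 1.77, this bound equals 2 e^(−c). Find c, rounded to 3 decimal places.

c = 2nε²/(b − a)² = 2·1420·1.77² / 13.9² = 46.0506.

46.051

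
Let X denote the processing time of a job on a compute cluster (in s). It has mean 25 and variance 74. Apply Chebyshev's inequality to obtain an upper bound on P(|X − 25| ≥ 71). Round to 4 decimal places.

0.0147

Chebyshev: P(|X − μ| ≥ t) ≤ Var(X)/t².
Bound = 74 / 5041 = 0.0147.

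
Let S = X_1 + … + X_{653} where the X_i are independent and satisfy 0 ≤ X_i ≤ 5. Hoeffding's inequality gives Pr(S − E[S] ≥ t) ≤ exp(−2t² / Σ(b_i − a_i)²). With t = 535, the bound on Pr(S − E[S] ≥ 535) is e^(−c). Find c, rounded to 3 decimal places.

Σ(b_i − a_i)² = 653·(5)² = 16325.
c = 2t²/16325 = 2·535²/16325 = 35.0658.

35.066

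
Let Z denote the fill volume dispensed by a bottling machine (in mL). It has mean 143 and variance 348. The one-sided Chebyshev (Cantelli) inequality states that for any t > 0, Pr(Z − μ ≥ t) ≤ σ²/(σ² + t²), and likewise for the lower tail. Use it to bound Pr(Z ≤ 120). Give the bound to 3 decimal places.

Here σ² = 348 and t = 23, so σ² + t² = 877.
Cantelli's bound: 348/877 = 0.3968.

0.397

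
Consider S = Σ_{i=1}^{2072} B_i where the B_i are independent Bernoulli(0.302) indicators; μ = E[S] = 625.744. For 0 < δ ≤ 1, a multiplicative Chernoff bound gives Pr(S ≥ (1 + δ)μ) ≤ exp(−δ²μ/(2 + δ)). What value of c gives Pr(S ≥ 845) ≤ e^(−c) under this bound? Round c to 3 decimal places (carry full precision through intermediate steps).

32.686

Write 845 = (1 + δ)μ, so δ = 845/625.744 − 1 = 0.3503925…
Then the exponent is δ²μ/(2 + δ) = (845 − μ)² / (μ·(2 + δ)) = 32.686309.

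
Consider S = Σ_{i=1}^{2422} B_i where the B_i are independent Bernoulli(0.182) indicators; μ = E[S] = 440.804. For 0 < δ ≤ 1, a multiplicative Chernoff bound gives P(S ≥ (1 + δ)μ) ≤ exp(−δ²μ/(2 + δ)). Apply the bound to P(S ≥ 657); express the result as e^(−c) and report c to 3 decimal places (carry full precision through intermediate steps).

42.577

Write 657 = (1 + δ)μ, so δ = 657/440.804 − 1 = 0.4904583…
Then the exponent is δ²μ/(2 + δ) = (657 − μ)² / (μ·(2 + δ)) = 42.576553.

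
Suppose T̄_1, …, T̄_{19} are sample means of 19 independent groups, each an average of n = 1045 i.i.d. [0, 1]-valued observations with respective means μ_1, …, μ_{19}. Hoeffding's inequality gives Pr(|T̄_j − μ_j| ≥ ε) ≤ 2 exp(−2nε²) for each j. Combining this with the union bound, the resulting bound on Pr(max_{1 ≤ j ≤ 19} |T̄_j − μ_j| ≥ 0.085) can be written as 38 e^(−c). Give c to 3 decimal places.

15.100

Union bound over the 19 events: Pr(max_{1 ≤ j ≤ 19} |T̄_j − μ_j| ≥ 0.085) ≤ 19·2·exp(−2nε²) = 38 exp(−2·1045·0.085²).
So c = 2·1045·0.085² = 15.1003.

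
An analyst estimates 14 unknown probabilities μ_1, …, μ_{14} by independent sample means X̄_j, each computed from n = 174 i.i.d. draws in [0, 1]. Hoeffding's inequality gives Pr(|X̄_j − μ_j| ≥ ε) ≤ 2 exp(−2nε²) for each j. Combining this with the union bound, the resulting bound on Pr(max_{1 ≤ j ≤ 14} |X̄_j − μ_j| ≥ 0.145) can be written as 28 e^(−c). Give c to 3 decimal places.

Union bound over the 14 events: Pr(max_{1 ≤ j ≤ 14} |X̄_j − μ_j| ≥ 0.145) ≤ 14·2·exp(−2nε²) = 28 exp(−2·174·0.145²).
So c = 2·174·0.145² = 7.3167.

7.317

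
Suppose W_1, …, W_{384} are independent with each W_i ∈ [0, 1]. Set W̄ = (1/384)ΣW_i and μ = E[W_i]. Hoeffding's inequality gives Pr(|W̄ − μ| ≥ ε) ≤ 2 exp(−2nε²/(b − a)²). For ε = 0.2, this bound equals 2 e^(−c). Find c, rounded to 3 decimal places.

30.720

c = 2nε²/(b − a)² = 2·384·0.2² / 1² = 30.7200.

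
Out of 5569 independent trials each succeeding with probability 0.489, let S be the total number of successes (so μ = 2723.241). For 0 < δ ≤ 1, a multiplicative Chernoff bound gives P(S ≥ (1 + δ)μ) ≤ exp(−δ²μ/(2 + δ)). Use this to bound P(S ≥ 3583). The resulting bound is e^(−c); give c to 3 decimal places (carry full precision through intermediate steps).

117.215

Write 3583 = (1 + δ)μ, so δ = 3583/2723.241 − 1 = 0.3157117…
Then the exponent is δ²μ/(2 + δ) = (3583 − μ)² / (μ·(2 + δ)) = 117.214921.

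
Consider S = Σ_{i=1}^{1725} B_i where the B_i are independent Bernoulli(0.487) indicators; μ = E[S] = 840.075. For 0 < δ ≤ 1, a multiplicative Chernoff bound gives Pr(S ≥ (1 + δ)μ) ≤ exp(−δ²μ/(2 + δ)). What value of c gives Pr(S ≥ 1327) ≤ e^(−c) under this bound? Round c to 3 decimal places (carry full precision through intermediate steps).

109.408

Write 1327 = (1 + δ)μ, so δ = 1327/840.075 − 1 = 0.5796209…
Then the exponent is δ²μ/(2 + δ) = (1327 − μ)² / (μ·(2 + δ)) = 109.408283.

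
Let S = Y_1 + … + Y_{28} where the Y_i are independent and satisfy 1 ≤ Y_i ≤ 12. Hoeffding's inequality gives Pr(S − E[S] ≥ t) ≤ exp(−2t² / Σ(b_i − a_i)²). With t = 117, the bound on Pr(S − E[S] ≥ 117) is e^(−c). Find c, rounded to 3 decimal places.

8.081

Σ(b_i − a_i)² = 28·(11)² = 3388.
c = 2t²/3388 = 2·117²/3388 = 8.0809.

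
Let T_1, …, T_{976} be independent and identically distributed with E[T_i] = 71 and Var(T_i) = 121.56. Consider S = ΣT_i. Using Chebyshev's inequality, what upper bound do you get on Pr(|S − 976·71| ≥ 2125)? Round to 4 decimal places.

0.0263

Var(S) = n·Var(T_i) = 976·121.56 = 118642.56.
Chebyshev: Pr(|S − 976·71| ≥ 2125) ≤ Var(S)/2125² = 118642.56/4515625 = 0.0263.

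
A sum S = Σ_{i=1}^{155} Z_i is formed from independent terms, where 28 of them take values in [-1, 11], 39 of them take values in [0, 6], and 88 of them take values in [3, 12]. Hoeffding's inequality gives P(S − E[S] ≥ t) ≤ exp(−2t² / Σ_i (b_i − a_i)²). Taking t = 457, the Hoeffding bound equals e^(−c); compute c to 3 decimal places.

33.246

Σ(b_i − a_i)² = 28·12² + 39·6² + 88·9² = 12564.
c = 2t² / 12564 = 2·457² / 12564 = 33.2456.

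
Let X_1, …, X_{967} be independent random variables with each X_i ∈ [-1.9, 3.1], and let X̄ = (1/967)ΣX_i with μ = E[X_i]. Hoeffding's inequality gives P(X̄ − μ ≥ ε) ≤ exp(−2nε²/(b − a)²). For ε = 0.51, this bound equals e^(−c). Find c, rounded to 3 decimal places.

c = 2nε²/(b − a)² = 2·967·0.51² / 5² = 20.1213.

20.121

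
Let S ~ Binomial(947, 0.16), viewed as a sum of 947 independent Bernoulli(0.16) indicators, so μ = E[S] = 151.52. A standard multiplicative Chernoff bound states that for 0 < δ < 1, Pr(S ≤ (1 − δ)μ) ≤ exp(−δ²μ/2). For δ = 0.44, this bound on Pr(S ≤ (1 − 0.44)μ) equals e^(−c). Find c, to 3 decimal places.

14.667

c = δ²μ/2 = 0.44²·151.52/2 = 14.6671.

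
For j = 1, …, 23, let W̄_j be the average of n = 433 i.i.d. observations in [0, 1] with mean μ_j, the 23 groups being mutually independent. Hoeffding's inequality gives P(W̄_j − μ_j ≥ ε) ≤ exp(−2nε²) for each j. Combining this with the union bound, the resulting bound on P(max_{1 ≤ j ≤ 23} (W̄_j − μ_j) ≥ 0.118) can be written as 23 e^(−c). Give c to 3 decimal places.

Union bound over the 23 events: P(max_{1 ≤ j ≤ 23} (W̄_j − μ_j) ≥ 0.118) ≤ 23·exp(−2nε²) = 23 exp(−2·433·0.118²).
So c = 2·433·0.118² = 12.0582.

12.058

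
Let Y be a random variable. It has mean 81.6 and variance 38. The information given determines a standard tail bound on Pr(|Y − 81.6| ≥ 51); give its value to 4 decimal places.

0.0146

Mean and variance are known, so Chebyshev's inequality applies.
Chebyshev: Pr(|Y − μ| ≥ t) ≤ Var(Y)/t².
Bound = 38 / 2601 = 0.0146.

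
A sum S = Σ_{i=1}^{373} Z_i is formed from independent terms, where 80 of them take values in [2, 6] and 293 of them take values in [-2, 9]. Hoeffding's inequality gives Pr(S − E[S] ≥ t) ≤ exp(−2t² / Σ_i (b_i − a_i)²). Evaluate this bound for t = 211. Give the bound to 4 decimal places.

0.0886

Σ(b_i − a_i)² = 80·4² + 293·11² = 36733.
Exponent = 2·211² / 36733 = 2.42403.
Bound = exp(−2.42403) = 0.08856.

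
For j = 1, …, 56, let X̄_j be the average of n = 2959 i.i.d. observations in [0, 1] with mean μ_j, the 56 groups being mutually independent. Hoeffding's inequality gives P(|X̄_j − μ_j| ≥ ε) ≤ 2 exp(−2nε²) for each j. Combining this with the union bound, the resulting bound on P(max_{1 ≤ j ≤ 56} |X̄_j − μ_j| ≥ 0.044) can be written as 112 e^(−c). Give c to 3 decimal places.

11.457

Union bound over the 56 events: P(max_{1 ≤ j ≤ 56} |X̄_j − μ_j| ≥ 0.044) ≤ 56·2·exp(−2nε²) = 112 exp(−2·2959·0.044²).
So c = 2·2959·0.044² = 11.4572.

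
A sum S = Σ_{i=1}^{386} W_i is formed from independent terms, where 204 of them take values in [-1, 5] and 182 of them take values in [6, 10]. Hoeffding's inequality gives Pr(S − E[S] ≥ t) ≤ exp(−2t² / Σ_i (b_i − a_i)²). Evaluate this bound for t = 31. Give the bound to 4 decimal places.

0.8291

Σ(b_i − a_i)² = 204·6² + 182·4² = 10256.
Exponent = 2·31² / 10256 = 0.18740.
Bound = exp(−0.18740) = 0.82911.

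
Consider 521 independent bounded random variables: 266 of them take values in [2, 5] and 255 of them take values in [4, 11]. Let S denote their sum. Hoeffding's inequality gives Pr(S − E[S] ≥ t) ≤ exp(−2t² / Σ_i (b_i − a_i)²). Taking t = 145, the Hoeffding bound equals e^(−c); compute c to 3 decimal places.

2.824

Σ(b_i − a_i)² = 266·3² + 255·7² = 14889.
c = 2t² / 14889 = 2·145² / 14889 = 2.8242.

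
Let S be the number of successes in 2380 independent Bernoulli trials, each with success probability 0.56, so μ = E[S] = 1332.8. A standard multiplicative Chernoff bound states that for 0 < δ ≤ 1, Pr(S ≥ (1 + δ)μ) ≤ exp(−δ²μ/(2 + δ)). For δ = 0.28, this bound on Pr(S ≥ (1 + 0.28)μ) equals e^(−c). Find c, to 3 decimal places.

45.830

c = δ²μ/(2 + δ) = 0.28²·1332.8/(2 + 0.28) = 45.8296.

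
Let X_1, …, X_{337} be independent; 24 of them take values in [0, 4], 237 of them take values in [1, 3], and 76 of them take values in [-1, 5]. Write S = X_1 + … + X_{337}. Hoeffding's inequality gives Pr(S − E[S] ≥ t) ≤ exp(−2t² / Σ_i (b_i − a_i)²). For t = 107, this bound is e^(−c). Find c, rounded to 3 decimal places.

5.629

Σ(b_i − a_i)² = 24·4² + 237·2² + 76·6² = 4068.
c = 2t² / 4068 = 2·107² / 4068 = 5.6288.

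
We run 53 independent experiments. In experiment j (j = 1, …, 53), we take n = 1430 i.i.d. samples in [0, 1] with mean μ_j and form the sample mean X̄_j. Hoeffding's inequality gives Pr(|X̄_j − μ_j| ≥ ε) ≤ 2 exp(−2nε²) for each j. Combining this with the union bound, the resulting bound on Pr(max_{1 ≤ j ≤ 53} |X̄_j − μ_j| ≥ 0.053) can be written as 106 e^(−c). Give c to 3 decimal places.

Union bound over the 53 events: Pr(max_{1 ≤ j ≤ 53} |X̄_j − μ_j| ≥ 0.053) ≤ 53·2·exp(−2nε²) = 106 exp(−2·1430·0.053²).
So c = 2·1430·0.053² = 8.0337.

8.034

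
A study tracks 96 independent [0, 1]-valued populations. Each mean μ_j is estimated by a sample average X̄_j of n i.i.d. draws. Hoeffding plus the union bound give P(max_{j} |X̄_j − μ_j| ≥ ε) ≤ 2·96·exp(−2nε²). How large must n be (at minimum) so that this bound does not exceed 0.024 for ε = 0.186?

Need 2·96·exp(−2nε²) ≤ 0.024, i.e. exp(−2nε²) ≤ 0.024/192.
So 2nε² ≥ ln(192/0.024) = 8.987197.
Hence n ≥ 8.987197/(2·0.186²) = 129.888.
The smallest integer n is 130.

130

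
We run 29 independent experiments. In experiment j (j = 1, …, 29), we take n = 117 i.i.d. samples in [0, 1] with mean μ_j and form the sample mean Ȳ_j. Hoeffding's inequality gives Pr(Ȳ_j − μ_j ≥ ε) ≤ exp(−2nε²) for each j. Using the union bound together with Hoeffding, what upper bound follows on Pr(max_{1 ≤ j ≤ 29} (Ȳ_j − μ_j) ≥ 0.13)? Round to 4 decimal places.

0.5558

Per-experiment Hoeffding bound: exp(−2·117·0.13²) = exp(−3.95460) = 0.019166.
Union bound over 29 events: 29·0.019166 = 0.55582.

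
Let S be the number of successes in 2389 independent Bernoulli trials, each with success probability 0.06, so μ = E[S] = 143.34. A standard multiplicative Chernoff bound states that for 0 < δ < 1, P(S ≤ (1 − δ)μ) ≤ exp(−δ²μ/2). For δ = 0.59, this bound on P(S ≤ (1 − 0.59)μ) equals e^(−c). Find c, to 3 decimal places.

24.948

c = δ²μ/2 = 0.59²·143.34/2 = 24.9483.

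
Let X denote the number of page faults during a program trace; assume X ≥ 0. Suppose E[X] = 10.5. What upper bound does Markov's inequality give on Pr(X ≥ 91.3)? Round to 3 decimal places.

Markov's inequality: for a non-negative random variable, Pr(X ≥ a) ≤ E[X]/a.
Here E[X] = 10.5 and a = 91.3, so the bound is 10.5/91.3 = 0.1150.

0.115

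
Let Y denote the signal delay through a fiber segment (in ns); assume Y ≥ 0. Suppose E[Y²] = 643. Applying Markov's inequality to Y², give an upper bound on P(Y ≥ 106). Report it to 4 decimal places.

0.0572

Since Y ≥ 0, the event {Y ≥ 106} is the same as {Y² ≥ 11236}.
Markov's inequality applied to Y² gives P(Y² ≥ 11236) ≤ E[Y²]/11236 = 643/11236 = 0.0572.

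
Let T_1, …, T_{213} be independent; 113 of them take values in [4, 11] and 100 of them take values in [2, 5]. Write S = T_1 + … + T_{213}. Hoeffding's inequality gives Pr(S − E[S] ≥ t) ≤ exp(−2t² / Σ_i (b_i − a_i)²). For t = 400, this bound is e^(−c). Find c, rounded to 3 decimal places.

Σ(b_i − a_i)² = 113·7² + 100·3² = 6437.
c = 2t² / 6437 = 2·400² / 6437 = 49.7126.

49.713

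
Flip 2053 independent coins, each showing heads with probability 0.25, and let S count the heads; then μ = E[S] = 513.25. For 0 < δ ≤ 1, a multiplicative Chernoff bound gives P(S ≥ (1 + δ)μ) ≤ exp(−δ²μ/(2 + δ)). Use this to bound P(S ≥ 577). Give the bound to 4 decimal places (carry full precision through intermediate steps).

0.0240

Write 577 = (1 + δ)μ, so δ = 577/513.25 − 1 = 0.1242085…
Then the exponent is δ²μ/(2 + δ) = (577 − μ)² / (μ·(2 + δ)) = 3.727643.
Bound = exp(−3.727643) = 0.02405.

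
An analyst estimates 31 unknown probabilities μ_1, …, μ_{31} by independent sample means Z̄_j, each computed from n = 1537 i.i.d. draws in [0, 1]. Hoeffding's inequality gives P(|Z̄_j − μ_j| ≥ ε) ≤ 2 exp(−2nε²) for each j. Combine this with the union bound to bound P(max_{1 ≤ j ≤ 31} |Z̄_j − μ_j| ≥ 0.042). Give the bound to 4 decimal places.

0.2738

Per-experiment Hoeffding bound: 2·exp(−2·1537·0.042²) = 2·exp(−5.42254) = 0.0088319.
Union bound over 31 events: 31·0.0088319 = 0.27379.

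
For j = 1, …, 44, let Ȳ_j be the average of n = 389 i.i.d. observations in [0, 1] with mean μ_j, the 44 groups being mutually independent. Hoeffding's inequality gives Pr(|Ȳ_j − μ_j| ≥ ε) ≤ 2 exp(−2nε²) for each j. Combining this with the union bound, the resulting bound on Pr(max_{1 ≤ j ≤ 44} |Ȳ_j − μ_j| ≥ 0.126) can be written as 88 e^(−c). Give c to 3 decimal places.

12.352

Union bound over the 44 events: Pr(max_{1 ≤ j ≤ 44} |Ȳ_j − μ_j| ≥ 0.126) ≤ 44·2·exp(−2nε²) = 88 exp(−2·389·0.126²).
So c = 2·389·0.126² = 12.3515.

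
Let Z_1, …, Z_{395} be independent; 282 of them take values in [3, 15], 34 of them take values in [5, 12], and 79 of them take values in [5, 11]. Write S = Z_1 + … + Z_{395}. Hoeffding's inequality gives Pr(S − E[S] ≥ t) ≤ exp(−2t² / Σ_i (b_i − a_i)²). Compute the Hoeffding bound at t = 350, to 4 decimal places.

Σ(b_i − a_i)² = 282·12² + 34·7² + 79·6² = 45118.
Exponent = 2·350² / 45118 = 5.43021.
Bound = exp(−5.43021) = 0.00438.

0.0044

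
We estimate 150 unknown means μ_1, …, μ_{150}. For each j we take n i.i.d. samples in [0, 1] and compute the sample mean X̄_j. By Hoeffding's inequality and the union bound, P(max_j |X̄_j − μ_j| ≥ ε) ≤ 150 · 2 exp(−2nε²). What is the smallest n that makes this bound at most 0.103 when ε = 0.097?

Need 2·150·exp(−2nε²) ≤ 0.103, i.e. exp(−2nε²) ≤ 0.103/300.
So 2nε² ≥ ln(300/0.103) = 7.976809.
Hence n ≥ 7.976809/(2·0.097²) = 423.892.
The smallest integer n is 424.

424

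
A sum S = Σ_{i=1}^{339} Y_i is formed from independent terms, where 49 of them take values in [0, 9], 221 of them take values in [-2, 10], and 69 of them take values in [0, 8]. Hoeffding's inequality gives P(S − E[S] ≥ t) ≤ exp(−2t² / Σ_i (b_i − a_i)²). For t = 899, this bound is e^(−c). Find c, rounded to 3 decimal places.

Σ(b_i − a_i)² = 49·9² + 221·12² + 69·8² = 40209.
c = 2t² / 40209 = 2·899² / 40209 = 40.2000.

40.200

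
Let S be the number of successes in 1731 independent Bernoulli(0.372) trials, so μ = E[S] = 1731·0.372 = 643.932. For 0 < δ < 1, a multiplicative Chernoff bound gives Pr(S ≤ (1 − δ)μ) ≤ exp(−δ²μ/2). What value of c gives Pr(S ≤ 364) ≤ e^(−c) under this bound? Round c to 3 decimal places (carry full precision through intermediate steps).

60.846

Write 364 = (1 − δ)μ, so δ = 1 − 364/643.932 = 0.4347229…
Then the exponent is δ²μ/2 = (μ − 364)²/(2μ) = 60.846428.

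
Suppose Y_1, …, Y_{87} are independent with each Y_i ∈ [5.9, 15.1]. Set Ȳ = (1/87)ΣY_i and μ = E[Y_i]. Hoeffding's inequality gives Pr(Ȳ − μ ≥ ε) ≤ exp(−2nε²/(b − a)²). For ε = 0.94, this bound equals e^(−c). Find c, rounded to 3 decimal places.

c = 2nε²/(b − a)² = 2·87·0.94² / 9.2² = 1.8165.

1.816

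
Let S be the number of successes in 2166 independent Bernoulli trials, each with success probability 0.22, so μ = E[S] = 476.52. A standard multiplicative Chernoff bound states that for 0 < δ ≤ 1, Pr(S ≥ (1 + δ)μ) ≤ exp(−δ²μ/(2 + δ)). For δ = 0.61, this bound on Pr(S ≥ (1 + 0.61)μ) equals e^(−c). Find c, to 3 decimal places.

67.936

c = δ²μ/(2 + δ) = 0.61²·476.52/(2 + 0.61) = 67.9361.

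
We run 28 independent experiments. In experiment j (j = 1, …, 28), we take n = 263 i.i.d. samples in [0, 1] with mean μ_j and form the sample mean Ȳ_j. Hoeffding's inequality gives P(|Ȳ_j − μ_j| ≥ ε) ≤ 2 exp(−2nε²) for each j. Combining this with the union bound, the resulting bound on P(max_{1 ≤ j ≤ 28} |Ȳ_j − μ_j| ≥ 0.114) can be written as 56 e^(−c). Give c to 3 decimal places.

6.836

Union bound over the 28 events: P(max_{1 ≤ j ≤ 28} |Ȳ_j − μ_j| ≥ 0.114) ≤ 28·2·exp(−2nε²) = 56 exp(−2·263·0.114²).
So c = 2·263·0.114² = 6.8359.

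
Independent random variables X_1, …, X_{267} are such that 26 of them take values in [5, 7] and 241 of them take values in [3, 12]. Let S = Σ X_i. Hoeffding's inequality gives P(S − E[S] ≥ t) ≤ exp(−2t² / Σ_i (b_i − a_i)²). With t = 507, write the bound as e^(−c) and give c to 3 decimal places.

Σ(b_i − a_i)² = 26·2² + 241·9² = 19625.
c = 2t² / 19625 = 2·507² / 19625 = 26.1961.

26.196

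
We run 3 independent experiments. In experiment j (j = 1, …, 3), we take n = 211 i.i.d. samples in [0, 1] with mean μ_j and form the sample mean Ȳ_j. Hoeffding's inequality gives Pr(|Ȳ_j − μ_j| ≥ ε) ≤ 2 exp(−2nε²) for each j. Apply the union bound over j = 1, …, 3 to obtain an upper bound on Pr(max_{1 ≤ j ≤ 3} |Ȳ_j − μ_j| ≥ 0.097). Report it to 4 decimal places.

Per-experiment Hoeffding bound: 2·exp(−2·211·0.097²) = 2·exp(−3.97060) = 0.037724.
Union bound over 3 events: 3·0.037724 = 0.11317.

0.1132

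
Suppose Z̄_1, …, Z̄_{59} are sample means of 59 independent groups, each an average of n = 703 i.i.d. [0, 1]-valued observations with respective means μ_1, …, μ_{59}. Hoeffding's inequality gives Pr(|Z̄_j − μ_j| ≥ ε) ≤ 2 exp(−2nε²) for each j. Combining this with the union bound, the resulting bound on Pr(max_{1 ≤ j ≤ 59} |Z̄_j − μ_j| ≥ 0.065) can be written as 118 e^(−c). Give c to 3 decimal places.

Union bound over the 59 events: Pr(max_{1 ≤ j ≤ 59} |Z̄_j − μ_j| ≥ 0.065) ≤ 59·2·exp(−2nε²) = 118 exp(−2·703·0.065²).
So c = 2·703·0.065² = 5.9403.

5.940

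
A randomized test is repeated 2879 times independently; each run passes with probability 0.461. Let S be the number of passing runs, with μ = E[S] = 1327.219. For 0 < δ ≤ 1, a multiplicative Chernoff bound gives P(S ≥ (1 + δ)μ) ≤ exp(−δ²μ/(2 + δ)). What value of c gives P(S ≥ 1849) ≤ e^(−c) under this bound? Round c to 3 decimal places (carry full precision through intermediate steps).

Write 1849 = (1 + δ)μ, so δ = 1849/1327.219 − 1 = 0.3931386…
Then the exponent is δ²μ/(2 + δ) = (1849 − μ)² / (μ·(2 + δ)) = 85.716826.

85.717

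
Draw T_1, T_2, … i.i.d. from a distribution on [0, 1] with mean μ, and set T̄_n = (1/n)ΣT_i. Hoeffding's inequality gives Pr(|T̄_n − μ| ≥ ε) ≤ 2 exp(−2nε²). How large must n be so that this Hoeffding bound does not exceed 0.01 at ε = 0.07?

541

Require 2·exp(−2nε²) ≤ 0.01, i.e. 2nε² ≥ ln(2/0.01) = 5.298317.
So n ≥ 5.298317 / (2·0.07²) = 540.645.
The smallest integer n is 541.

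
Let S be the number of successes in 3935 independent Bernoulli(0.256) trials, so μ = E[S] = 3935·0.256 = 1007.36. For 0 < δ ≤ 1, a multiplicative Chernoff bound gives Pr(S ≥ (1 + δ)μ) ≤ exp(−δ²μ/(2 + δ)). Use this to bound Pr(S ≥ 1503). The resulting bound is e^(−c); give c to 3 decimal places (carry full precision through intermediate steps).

Write 1503 = (1 + δ)μ, so δ = 1503/1007.36 − 1 = 0.4920187…
Then the exponent is δ²μ/(2 + δ) = (1503 − μ)² / (μ·(2 + δ)) = 97.858080.

97.858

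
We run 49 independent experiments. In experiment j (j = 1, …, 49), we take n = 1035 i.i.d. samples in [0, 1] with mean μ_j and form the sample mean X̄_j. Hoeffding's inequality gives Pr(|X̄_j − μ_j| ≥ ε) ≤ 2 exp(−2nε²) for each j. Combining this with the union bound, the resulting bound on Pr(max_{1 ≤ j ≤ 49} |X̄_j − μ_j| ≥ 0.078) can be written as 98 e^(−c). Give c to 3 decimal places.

Union bound over the 49 events: Pr(max_{1 ≤ j ≤ 49} |X̄_j − μ_j| ≥ 0.078) ≤ 49·2·exp(−2nε²) = 98 exp(−2·1035·0.078²).
So c = 2·1035·0.078² = 12.5939.

12.594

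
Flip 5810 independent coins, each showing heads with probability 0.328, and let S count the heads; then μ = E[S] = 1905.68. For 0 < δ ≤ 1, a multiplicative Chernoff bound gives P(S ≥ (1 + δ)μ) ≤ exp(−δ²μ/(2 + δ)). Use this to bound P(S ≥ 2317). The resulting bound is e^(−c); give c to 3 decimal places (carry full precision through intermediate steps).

Write 2317 = (1 + δ)μ, so δ = 2317/1905.68 − 1 = 0.215839…
Then the exponent is δ²μ/(2 + δ) = (2317 − μ)² / (μ·(2 + δ)) = 40.065585.

40.066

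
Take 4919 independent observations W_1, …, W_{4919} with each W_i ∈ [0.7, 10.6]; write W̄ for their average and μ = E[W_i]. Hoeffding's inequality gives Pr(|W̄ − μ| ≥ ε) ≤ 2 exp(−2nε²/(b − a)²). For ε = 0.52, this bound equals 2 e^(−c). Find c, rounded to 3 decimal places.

27.142

c = 2nε²/(b − a)² = 2·4919·0.52² / 9.9² = 27.1421.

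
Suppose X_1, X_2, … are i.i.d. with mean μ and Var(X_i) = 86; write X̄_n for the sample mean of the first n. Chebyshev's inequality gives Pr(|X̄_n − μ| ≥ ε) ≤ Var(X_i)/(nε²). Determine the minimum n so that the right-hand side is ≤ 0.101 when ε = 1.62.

325

Require 86/(n·1.62²) ≤ 0.101, i.e. n ≥ 86/(0.101·1.62²) = 324.449.
The smallest integer n is 325.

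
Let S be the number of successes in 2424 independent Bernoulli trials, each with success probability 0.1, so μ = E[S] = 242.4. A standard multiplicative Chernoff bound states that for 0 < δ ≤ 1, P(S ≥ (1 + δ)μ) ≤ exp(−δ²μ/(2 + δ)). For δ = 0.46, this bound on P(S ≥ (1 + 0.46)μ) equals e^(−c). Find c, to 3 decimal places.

20.850

c = δ²μ/(2 + δ) = 0.46²·242.4/(2 + 0.46) = 20.8503.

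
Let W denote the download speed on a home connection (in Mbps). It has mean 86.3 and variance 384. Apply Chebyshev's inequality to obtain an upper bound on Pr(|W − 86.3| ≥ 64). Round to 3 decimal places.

Chebyshev: Pr(|W − μ| ≥ t) ≤ Var(W)/t².
Bound = 384 / 4096 = 0.0938.

0.094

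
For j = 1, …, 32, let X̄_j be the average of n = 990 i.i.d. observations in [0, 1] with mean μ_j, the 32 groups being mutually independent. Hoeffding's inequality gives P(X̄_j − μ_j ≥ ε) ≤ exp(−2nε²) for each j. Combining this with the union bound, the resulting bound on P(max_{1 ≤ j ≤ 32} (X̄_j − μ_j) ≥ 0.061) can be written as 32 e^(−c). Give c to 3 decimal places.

7.368

Union bound over the 32 events: P(max_{1 ≤ j ≤ 32} (X̄_j − μ_j) ≥ 0.061) ≤ 32·exp(−2nε²) = 32 exp(−2·990·0.061²).
So c = 2·990·0.061² = 7.3676.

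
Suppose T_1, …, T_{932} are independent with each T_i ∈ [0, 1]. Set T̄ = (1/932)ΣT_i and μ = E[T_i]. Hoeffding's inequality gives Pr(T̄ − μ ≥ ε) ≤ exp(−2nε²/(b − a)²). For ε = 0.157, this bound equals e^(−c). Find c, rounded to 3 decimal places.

c = 2nε²/(b − a)² = 2·932·0.157² / 1² = 45.9457.

45.946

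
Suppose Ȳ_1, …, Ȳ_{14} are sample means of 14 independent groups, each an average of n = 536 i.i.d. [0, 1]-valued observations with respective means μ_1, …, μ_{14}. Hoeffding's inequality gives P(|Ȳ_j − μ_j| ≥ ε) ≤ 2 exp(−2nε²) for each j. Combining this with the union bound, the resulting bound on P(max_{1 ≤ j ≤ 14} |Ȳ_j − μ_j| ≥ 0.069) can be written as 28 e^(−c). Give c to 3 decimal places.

5.104

Union bound over the 14 events: P(max_{1 ≤ j ≤ 14} |Ȳ_j − μ_j| ≥ 0.069) ≤ 14·2·exp(−2nε²) = 28 exp(−2·536·0.069²).
So c = 2·536·0.069² = 5.1038.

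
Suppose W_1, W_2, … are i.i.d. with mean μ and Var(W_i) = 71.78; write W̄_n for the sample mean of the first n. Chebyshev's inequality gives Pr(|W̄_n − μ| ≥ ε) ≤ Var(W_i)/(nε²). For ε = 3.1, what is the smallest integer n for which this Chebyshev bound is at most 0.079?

95

Require 71.78/(n·3.1²) ≤ 0.079, i.e. n ≥ 71.78/(0.079·3.1²) = 94.548.
The smallest integer n is 95.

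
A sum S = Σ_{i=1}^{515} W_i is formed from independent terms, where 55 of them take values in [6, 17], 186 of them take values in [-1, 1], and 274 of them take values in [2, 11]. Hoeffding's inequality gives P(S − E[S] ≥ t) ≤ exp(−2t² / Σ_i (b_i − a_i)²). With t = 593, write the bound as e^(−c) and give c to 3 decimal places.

23.766

Σ(b_i − a_i)² = 55·11² + 186·2² + 274·9² = 29593.
c = 2t² / 29593 = 2·593² / 29593 = 23.7657.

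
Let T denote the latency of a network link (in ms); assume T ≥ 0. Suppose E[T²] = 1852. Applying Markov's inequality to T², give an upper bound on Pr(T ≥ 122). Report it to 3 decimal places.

0.124

Since T ≥ 0, the event {T ≥ 122} is the same as {T² ≥ 14884}.
Markov's inequality applied to T² gives Pr(T² ≥ 14884) ≤ E[T²]/14884 = 1852/14884 = 0.1244.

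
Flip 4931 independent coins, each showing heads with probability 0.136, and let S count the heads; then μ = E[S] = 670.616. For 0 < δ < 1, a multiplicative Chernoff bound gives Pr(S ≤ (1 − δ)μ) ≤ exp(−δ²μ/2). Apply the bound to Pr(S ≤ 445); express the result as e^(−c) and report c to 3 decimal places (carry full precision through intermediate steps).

Write 445 = (1 − δ)μ, so δ = 1 − 445/670.616 = 0.336431…
Then the exponent is δ²μ/2 = (μ − 445)²/(2μ) = 37.952106.

37.952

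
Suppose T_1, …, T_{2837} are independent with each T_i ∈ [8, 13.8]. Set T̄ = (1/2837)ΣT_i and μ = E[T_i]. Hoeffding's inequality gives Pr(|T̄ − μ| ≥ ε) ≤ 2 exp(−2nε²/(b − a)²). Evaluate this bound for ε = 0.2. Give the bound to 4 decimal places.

0.0023

Exponent: 2nε²/(b − a)² = 2·2837·0.2² / 5.8² = 6.74673.
Bound = 2·exp(−6.74673) = 0.00235.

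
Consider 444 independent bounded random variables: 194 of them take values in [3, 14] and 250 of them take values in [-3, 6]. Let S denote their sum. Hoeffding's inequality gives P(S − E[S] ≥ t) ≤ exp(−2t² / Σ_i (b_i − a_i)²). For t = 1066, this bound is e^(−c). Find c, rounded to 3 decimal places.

51.979

Σ(b_i − a_i)² = 194·11² + 250·9² = 43724.
c = 2t² / 43724 = 2·1066² / 43724 = 51.9786.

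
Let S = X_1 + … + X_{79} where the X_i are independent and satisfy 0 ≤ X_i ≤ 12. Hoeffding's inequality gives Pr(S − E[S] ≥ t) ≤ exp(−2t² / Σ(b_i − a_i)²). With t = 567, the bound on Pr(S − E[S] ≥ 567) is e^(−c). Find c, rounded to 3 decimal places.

Σ(b_i − a_i)² = 79·(12)² = 11376.
c = 2t²/11376 = 2·567²/11376 = 56.5206.

56.521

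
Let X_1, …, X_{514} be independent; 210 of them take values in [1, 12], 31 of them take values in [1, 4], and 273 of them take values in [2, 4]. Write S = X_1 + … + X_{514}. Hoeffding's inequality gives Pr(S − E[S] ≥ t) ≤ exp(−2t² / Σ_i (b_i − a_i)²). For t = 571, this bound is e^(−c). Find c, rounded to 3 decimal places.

Σ(b_i − a_i)² = 210·11² + 31·3² + 273·2² = 26781.
c = 2t² / 26781 = 2·571² / 26781 = 24.3487.

24.349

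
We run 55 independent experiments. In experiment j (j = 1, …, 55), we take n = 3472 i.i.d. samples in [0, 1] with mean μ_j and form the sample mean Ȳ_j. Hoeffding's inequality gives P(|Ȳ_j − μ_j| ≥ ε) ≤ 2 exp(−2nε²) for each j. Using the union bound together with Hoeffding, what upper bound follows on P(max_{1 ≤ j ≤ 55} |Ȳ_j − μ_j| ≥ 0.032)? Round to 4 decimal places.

0.0898

Per-experiment Hoeffding bound: 2·exp(−2·3472·0.032²) = 2·exp(−7.11066) = 0.0016327.
Union bound over 55 events: 55·0.0016327 = 0.08980.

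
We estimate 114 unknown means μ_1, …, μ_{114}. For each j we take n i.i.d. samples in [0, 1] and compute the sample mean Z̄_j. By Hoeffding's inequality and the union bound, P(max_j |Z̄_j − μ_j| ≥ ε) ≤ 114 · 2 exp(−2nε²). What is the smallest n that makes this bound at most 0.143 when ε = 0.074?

Need 2·114·exp(−2nε²) ≤ 0.143, i.e. exp(−2nε²) ≤ 0.143/228.
So 2nε² ≥ ln(228/0.143) = 7.374256.
Hence n ≥ 7.374256/(2·0.074²) = 673.325.
The smallest integer n is 674.

674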